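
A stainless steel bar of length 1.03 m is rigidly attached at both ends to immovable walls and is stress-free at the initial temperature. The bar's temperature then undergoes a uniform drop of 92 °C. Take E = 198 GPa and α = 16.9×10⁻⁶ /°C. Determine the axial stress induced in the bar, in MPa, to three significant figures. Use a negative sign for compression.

Free thermal expansion αLΔT = 16.9e-6 · 1030 · -92 = -1.601 mm.
The walls impose strain ε = −(-1.601)/1030 = 1.5548e-03; σ = Eε = 198000 · 1.5548e-03 = 307.9 MPa.

308 MPa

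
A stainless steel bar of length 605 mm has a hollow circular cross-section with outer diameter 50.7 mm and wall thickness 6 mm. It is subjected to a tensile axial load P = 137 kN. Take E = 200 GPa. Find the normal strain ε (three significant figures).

8.13e-04

A = 842.6 mm².
σ = N/A = 162.6 MPa; ε = σ/E = 162.6/200000 = 8.130e-04.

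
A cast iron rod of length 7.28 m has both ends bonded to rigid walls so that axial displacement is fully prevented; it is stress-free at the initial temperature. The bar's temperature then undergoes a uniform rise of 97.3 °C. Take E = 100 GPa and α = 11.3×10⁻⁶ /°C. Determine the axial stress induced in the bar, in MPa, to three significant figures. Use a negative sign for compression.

Free thermal expansion αLΔT = 11.3e-6 · 7280 · 97.3 = 8.004 mm.
The walls impose strain ε = −(8.004)/7280 = -1.0995e-03; σ = Eε = 100000 · -1.0995e-03 = -109.9 MPa.

-110 MPa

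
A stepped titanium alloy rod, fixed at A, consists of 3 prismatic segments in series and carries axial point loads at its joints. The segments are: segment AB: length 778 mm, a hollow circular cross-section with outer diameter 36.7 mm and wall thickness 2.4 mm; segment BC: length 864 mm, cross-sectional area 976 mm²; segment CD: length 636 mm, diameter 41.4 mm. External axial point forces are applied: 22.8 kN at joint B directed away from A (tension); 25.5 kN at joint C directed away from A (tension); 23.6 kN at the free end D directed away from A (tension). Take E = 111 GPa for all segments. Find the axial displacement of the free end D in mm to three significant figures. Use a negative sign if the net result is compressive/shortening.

2.44 mm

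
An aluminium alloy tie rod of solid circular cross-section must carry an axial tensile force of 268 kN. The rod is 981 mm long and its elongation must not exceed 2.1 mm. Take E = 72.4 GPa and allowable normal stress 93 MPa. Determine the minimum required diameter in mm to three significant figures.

Required area A ≥ P/σ_allow = 268000/93 = 2882 mm².
For a solid circular section, d ≥ √(4A/π) = 60.57 mm.
Elongation limit: A ≥ PL/(Eδ_allow) = 268000·981/(72400·2.1) = 1729 mm² ⇒ d ≥ 46.92 mm.
The stress limit governs.

60.6 mm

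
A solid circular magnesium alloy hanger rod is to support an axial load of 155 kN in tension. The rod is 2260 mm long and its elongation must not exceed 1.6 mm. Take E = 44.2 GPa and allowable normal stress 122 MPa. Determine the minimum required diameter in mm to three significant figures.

79.4 mm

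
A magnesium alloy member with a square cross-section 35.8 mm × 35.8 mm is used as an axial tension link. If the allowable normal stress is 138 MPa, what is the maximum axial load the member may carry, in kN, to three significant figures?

177 kN

A = 1282 mm².
P_max = σ_allow · A = 138 · 1282 = 176900 N = 176.9 kN.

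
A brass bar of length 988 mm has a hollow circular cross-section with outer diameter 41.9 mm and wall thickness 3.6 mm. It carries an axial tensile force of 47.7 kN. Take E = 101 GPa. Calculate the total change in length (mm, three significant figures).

1.08 mm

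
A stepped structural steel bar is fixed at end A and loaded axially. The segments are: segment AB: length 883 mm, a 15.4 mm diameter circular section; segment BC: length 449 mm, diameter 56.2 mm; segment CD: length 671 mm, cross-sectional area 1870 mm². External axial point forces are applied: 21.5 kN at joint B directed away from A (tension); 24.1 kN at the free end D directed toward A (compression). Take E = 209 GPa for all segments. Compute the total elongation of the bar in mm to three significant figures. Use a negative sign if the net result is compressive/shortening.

-0.121 mm

Internal axial forces (sectioning from the free end, tension +): N_CD = -24.1 kN, N_BC = -24.1 kN, N_AB = -2.6 kN.
A_AB = 186.3 mm².
A_BC = 2481 mm².
δ_AB = -2600·883/(186.3·209000) = -0.05897 mm
δ_BC = -24100·449/(2481·209000) = -0.02087 mm
δ_CD = -24100·671/(1870·209000) = -0.04138 mm
δ = Σδ_i = -0.1212 mm.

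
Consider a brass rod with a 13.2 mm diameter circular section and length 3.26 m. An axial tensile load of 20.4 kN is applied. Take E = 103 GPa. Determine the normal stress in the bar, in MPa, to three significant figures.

149 MPa

A = 136.8 mm².
σ = N/A = 20400/136.8 = 149.1 MPa.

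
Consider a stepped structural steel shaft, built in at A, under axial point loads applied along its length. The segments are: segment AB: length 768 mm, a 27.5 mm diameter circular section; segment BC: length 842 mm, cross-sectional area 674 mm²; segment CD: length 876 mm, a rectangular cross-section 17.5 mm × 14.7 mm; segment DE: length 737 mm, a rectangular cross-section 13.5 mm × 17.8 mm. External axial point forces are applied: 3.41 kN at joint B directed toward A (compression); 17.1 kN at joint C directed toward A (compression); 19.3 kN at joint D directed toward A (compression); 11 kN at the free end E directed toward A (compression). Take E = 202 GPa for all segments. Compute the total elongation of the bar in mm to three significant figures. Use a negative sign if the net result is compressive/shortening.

-1.30 mm

Internal axial forces (sectioning from the free end, tension +): N_DE = -11 kN, N_CD = -30.3 kN, N_BC = -47.4 kN, N_AB = -50.81 kN.
A_AB = 594 mm².
A_CD = 257.2 mm².
A_DE = 240.3 mm².
δ_AB = -50810·768/(594·202000) = -0.3252 mm
δ_BC = -47400·842/(674·202000) = -0.2931 mm
δ_CD = -30300·876/(257.2·202000) = -0.5108 mm
δ_DE = -11000·737/(240.3·202000) = -0.167 mm
δ = Σδ_i = -1.296 mm.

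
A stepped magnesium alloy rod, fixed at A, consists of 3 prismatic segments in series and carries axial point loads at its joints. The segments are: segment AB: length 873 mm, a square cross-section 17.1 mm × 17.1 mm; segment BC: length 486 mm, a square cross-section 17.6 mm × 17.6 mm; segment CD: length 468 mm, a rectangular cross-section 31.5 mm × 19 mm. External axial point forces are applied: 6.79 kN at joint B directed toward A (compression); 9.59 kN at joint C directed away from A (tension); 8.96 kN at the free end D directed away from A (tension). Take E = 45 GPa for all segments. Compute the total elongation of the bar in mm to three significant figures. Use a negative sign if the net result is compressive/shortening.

Internal axial forces (sectioning from the free end, tension +): N_CD = 8.96 kN, N_BC = 18.55 kN, N_AB = 11.76 kN.
A_AB = 292.4 mm².
A_BC = 309.8 mm².
A_CD = 598.5 mm².
δ_AB = 11760·873/(292.4·45000) = 0.7802 mm
δ_BC = 18550·486/(309.8·45000) = 0.6468 mm
δ_CD = 8960·468/(598.5·45000) = 0.1557 mm
δ = Σδ_i = 1.583 mm.

1.58 mm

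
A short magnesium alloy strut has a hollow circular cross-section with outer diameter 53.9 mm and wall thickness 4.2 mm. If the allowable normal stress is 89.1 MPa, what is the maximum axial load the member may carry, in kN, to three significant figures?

58.4 kN

A = 655.8 mm².
P_max = σ_allow · A = 89.1 · 655.8 = 58430 N = 58.43 kN.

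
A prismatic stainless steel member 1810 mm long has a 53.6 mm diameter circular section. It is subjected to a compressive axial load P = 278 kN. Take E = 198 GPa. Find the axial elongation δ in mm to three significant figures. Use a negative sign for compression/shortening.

-1.13 mm

A = 2256 mm².
δ_mech = NL/(AE) = -278000·1810/(2256·198000) = -1.126 mm.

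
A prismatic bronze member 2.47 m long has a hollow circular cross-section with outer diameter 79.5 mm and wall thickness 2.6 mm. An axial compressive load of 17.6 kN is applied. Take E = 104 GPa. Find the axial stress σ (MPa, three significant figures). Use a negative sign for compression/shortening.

A = 628.1 mm².
σ = N/A = -17600/628.1 = -28.02 MPa.

-28.0 MPa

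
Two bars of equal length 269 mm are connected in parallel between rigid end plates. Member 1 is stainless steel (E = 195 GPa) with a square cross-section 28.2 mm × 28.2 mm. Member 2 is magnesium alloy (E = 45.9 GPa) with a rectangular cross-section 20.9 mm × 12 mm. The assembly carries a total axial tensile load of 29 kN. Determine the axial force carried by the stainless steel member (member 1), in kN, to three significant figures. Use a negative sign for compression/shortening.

A_1 = 795.2 mm².
A_2 = 250.8 mm².
Equal strain + equilibrium ⇒ each member carries load in proportion to AE: A₁E₁ = 155100000 N, A₂E₂ = 11510000 N, ΣAE = 166600000 N.
F₁ = P·A₁E₁/ΣAE = 29000·155100000/166600000 = 27000 N.

27.0 kN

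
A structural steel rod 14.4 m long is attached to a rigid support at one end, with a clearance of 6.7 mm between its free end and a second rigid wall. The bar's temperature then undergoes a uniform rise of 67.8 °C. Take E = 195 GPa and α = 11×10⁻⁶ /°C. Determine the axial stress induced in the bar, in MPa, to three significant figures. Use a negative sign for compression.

-54.7 MPa

Free thermal expansion αLΔT = 11e-6 · 14400 · 67.8 = 10.74 mm.
The walls engage after the gap closes; constrained expansion = 10.74 − 6.7 = 4.04 mm.
The walls impose strain ε = −(4.04)/14400 = -2.8052e-04; σ = Eε = 195000 · -2.8052e-04 = -54.7 MPa.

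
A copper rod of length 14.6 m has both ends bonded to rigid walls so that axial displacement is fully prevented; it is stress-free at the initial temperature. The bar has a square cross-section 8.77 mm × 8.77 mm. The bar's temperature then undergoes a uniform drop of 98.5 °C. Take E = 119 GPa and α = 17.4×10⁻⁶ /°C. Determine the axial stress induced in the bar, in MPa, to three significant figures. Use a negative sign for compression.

204 MPa

Free thermal expansion αLΔT = 17.4e-6 · 14600 · -98.5 = -25.02 mm.
The walls impose strain ε = −(-25.02)/14600 = 1.7139e-03; σ = Eε = 119000 · 1.7139e-03 = 204 MPa.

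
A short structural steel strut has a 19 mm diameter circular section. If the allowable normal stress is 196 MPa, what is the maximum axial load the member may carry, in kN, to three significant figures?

A = 283.5 mm².
P_max = σ_allow · A = 196 · 283.5 = 55570 N = 55.57 kN.

55.6 kN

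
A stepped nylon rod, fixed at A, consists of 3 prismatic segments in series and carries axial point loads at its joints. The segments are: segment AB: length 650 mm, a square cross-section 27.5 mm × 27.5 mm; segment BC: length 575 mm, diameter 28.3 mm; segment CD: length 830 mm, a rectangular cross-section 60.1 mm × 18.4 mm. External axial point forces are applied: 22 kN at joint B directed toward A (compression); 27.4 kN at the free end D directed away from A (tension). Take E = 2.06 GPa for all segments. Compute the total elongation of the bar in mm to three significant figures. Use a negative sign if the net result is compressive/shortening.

Internal axial forces (sectioning from the free end, tension +): N_CD = 27.4 kN, N_BC = 27.4 kN, N_AB = 5.4 kN.
A_AB = 756.2 mm².
A_BC = 629 mm².
A_CD = 1106 mm².
δ_AB = 5400·650/(756.2·2060) = 2.253 mm
δ_BC = 27400·575/(629·2060) = 12.16 mm
δ_CD = 27400·830/(1106·2060) = 9.983 mm
δ = Σδ_i = 24.39 mm.

24.4 mm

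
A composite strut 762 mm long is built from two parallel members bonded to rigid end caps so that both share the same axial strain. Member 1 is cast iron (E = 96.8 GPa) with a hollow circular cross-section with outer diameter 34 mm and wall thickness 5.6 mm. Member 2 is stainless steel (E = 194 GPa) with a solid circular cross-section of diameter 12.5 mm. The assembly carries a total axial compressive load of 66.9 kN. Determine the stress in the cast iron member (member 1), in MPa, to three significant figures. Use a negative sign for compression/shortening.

-89.7 MPa

A_1 = 499.6 mm².
A_2 = 122.7 mm².
Equal strain + equilibrium ⇒ each member carries load in proportion to AE: A₁E₁ = 48370000 N, A₂E₂ = 23810000 N, ΣAE = 72170000 N.
σ₁ = P·E₁/ΣAE = -66900·96800/72170000 = -89.73 MPa.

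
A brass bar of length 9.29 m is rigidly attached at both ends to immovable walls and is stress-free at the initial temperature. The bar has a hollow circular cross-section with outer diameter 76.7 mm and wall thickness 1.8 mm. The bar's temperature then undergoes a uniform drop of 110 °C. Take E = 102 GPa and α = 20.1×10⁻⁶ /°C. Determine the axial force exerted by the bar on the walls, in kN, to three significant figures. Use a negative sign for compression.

95.5 kN

Free thermal expansion αLΔT = 20.1e-6 · 9290 · -110 = -20.54 mm.
The walls impose strain ε = −(-20.54)/9290 = 2.2110e-03; σ = Eε = 102000 · 2.2110e-03 = 225.5 MPa.
Wall reaction R = σ·A = 225.5·423.5 = 95520 N = 95.52 kN.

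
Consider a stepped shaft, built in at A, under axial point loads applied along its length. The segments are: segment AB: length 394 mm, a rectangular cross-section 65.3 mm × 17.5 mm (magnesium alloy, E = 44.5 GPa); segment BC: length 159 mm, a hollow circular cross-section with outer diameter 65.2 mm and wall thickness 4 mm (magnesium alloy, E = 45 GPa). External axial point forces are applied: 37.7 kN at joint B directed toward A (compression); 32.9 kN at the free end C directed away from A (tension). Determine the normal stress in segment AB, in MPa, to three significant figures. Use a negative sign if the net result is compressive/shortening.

Internal axial forces (sectioning from the free end, tension +): N_BC = 32.9 kN, N_AB = -4.8 kN.
A_AB = 1143 mm².
σ_AB = N_AB/A_AB = -4800/1143 = -4.2 MPa.

-4.20 MPa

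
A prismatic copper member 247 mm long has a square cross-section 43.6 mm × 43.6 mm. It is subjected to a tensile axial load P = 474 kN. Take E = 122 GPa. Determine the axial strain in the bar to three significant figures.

0.00204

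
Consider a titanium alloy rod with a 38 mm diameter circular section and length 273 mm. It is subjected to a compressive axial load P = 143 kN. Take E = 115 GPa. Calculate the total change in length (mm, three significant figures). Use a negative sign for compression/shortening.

A = 1134 mm².
δ_mech = NL/(AE) = -143000·273/(1134·115000) = -0.2993 mm.

-0.299 mm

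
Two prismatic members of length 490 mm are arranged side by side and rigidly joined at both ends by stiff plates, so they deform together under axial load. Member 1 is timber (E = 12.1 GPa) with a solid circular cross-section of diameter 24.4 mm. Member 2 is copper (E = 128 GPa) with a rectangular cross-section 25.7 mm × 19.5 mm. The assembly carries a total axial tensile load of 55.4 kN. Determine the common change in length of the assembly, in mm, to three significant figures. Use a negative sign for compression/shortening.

0.389 mm

A_1 = 467.6 mm².
A_2 = 501.1 mm².
Equal strain + equilibrium ⇒ each member carries load in proportion to AE: A₁E₁ = 5658000 N, A₂E₂ = 64150000 N, ΣAE = 69810000 N.
δ = PL/ΣAE = 55400·490/69810000 = 0.3889 mm.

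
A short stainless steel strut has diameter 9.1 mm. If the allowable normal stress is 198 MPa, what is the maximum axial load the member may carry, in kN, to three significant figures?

12.9 kN

A = 65.04 mm².
P_max = σ_allow · A = 198 · 65.04 = 12880 N = 12.88 kN.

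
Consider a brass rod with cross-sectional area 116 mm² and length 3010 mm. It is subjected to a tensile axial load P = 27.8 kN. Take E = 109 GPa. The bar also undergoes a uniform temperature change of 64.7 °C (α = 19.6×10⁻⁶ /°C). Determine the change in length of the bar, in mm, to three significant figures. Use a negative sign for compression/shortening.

δ_mech = NL/(AE) = 27800·3010/(116·109000) = 6.618 mm.
δ_thermal = αLΔT = 19.6e-6·3010·64.7 = 3.817 mm.
δ = δ_mech + δ_thermal = 10.44 mm.

10.4 mm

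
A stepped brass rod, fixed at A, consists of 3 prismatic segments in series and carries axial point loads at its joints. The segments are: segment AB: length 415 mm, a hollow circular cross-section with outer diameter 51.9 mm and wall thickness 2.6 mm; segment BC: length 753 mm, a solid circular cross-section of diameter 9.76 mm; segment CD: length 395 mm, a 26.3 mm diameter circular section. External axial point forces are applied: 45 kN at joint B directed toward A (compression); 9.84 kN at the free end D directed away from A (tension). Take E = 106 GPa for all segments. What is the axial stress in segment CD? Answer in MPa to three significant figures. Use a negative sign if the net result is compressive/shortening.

Internal axial forces (sectioning from the free end, tension +): N_CD = 9.84 kN, N_BC = 9.84 kN, N_AB = -35.16 kN.
A_CD = 543.3 mm².
σ_CD = N_CD/A_CD = 9840/543.3 = 18.11 MPa.

18.1 MPa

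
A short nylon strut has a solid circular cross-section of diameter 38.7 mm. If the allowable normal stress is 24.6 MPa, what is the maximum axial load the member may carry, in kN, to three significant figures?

A = 1176 mm².
P_max = σ_allow · A = 24.6 · 1176 = 28940 N = 28.94 kN.

28.9 kN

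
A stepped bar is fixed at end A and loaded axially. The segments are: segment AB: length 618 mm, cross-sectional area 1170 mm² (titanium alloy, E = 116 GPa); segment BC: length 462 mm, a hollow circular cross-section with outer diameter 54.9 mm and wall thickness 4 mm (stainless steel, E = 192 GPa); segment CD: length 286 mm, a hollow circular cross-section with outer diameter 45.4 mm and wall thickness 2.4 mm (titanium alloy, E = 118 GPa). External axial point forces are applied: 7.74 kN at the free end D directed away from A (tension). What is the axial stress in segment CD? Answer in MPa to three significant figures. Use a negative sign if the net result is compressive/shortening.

Internal axial forces (sectioning from the free end, tension +): N_CD = 7.74 kN, N_BC = 7.74 kN, N_AB = 7.74 kN.
A_CD = 324.2 mm².
σ_CD = N_CD/A_CD = 7740/324.2 = 23.87 MPa.

23.9 MPa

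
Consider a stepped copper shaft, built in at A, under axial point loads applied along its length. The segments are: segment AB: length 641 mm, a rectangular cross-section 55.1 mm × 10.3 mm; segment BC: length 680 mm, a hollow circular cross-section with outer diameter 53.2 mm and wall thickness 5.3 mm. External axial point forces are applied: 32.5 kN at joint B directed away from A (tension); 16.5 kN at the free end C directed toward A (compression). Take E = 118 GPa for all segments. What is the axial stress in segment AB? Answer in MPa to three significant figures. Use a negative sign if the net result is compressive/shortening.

28.2 MPa

Internal axial forces (sectioning from the free end, tension +): N_BC = -16.5 kN, N_AB = 16 kN.
A_AB = 567.5 mm².
σ_AB = N_AB/A_AB = 16000/567.5 = 28.19 MPa.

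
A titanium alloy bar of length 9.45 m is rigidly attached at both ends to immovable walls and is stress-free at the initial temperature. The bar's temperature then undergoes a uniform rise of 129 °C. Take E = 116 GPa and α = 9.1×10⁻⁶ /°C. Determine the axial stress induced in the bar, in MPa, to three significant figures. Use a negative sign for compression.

Free thermal expansion αLΔT = 9.1e-6 · 9450 · 129 = 11.09 mm.
The walls impose strain ε = −(11.09)/9450 = -1.1739e-03; σ = Eε = 116000 · -1.1739e-03 = -136.2 MPa.

-136 MPa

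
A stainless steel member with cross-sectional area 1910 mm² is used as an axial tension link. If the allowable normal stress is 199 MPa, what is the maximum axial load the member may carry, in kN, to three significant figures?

P_max = σ_allow · A = 199 · 1910 = 380100 N = 380.1 kN.

380 kN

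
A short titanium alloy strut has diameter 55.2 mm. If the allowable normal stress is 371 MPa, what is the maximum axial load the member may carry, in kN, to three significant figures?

888 kN

A = 2393 mm².
P_max = σ_allow · A = 371 · 2393 = 887900 N = 887.9 kN.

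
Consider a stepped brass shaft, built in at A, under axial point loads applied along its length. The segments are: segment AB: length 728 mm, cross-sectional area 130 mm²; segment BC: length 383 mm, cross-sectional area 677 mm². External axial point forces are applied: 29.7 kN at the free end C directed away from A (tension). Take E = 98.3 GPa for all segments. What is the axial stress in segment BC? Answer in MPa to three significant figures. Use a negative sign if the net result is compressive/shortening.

Internal axial forces (sectioning from the free end, tension +): N_BC = 29.7 kN, N_AB = 29.7 kN.
σ_BC = N_BC/A_BC = 29700/677 = 43.87 MPa.

43.9 MPa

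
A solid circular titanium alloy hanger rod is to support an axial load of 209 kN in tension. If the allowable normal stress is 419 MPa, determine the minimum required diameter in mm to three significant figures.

Required area A ≥ P/σ_allow = 209000/419 = 498.8 mm².
For a solid circular section, d ≥ √(4A/π) = 25.2 mm.

25.2 mm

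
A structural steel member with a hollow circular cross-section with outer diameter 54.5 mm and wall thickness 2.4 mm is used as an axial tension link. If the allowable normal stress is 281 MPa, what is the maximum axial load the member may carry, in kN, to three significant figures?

110 kN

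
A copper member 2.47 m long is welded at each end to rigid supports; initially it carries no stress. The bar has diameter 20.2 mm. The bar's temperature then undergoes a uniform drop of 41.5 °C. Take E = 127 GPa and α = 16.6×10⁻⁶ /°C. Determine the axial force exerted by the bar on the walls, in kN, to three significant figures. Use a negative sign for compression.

Free thermal expansion αLΔT = 16.6e-6 · 2470 · -41.5 = -1.702 mm.
The walls impose strain ε = −(-1.702)/2470 = 6.8890e-04; σ = Eε = 127000 · 6.8890e-04 = 87.49 MPa.
Wall reaction R = σ·A = 87.49·320.5 = 28040 N = 28.04 kN.

28.0 kN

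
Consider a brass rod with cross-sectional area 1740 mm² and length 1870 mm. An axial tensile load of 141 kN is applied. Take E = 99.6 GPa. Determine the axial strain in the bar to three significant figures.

8.14e-04

σ = N/A = 81.03 MPa; ε = σ/E = 81.03/99600 = 8.136e-04.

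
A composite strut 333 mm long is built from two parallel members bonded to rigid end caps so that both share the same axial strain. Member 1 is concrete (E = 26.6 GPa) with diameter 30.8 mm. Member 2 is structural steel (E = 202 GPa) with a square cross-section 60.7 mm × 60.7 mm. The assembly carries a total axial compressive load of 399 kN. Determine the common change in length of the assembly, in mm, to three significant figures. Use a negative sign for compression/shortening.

-0.174 mm

A_1 = 745.1 mm².
A_2 = 3684 mm².
Equal strain + equilibrium ⇒ each member carries load in proportion to AE: A₁E₁ = 19820000 N, A₂E₂ = 744300000 N, ΣAE = 764100000 N.
δ = PL/ΣAE = -399000·333/764100000 = -0.1739 mm.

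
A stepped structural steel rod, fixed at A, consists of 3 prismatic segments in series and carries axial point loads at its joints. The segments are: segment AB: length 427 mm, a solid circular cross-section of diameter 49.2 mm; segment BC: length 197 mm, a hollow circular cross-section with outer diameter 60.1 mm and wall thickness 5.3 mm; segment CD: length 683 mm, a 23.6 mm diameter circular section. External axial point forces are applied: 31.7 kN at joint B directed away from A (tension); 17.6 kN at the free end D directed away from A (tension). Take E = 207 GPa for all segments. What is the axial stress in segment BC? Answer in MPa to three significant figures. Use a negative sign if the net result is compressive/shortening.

19.3 MPa

Internal axial forces (sectioning from the free end, tension +): N_CD = 17.6 kN, N_BC = 17.6 kN, N_AB = 49.3 kN.
A_BC = 912.4 mm².
σ_BC = N_BC/A_BC = 17600/912.4 = 19.29 MPa.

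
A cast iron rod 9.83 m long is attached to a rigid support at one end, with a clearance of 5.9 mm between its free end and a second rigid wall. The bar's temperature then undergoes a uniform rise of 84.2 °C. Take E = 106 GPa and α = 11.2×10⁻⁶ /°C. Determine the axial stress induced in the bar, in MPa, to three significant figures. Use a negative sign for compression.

-36.3 MPa

Free thermal expansion αLΔT = 11.2e-6 · 9830 · 84.2 = 9.27 mm.
The walls engage after the gap closes; constrained expansion = 9.27 − 5.9 = 3.37 mm.
The walls impose strain ε = −(3.37)/9830 = -3.4284e-04; σ = Eε = 106000 · -3.4284e-04 = -36.34 MPa.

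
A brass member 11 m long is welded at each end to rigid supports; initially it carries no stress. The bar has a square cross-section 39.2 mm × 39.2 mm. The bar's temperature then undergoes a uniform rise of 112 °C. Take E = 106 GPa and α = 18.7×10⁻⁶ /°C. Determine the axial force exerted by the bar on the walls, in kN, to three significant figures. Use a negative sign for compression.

-341 kN

Free thermal expansion αLΔT = 18.7e-6 · 11000 · 112 = 23.04 mm.
The walls impose strain ε = −(23.04)/11000 = -2.0944e-03; σ = Eε = 106000 · -2.0944e-03 = -222 MPa.
Wall reaction R = σ·A = -222·1537 = -341100 N = -341.1 kN.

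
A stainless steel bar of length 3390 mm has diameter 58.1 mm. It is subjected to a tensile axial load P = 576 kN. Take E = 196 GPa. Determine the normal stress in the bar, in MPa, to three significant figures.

217 MPa

A = 2651 mm².
σ = N/A = 576000/2651 = 217.3 MPa.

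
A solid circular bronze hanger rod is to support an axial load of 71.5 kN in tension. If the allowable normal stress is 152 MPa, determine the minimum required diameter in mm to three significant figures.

24.5 mm

Required area A ≥ P/σ_allow = 71500/152 = 470.4 mm².
For a solid circular section, d ≥ √(4A/π) = 24.47 mm.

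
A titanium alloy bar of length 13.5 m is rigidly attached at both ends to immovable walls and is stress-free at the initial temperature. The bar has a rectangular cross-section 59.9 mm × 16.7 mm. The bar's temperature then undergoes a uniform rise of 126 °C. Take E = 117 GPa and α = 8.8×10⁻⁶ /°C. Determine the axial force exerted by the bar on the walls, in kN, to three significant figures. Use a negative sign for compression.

-130 kN

Free thermal expansion αLΔT = 8.8e-6 · 13500 · 126 = 14.97 mm.
The walls impose strain ε = −(14.97)/13500 = -1.1088e-03; σ = Eε = 117000 · -1.1088e-03 = -129.7 MPa.
Wall reaction R = σ·A = -129.7·1000 = -129800 N = -129.8 kN.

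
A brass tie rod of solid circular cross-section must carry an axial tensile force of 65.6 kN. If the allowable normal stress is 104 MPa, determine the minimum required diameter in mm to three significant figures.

28.3 mm

Required area A ≥ P/σ_allow = 65600/104 = 630.8 mm².
For a solid circular section, d ≥ √(4A/π) = 28.34 mm.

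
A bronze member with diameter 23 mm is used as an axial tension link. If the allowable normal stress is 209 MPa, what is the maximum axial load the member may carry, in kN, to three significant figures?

A = 415.5 mm².
P_max = σ_allow · A = 209 · 415.5 = 86830 N = 86.83 kN.

86.8 kN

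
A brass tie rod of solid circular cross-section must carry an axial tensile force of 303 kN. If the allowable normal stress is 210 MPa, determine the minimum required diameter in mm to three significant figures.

42.9 mm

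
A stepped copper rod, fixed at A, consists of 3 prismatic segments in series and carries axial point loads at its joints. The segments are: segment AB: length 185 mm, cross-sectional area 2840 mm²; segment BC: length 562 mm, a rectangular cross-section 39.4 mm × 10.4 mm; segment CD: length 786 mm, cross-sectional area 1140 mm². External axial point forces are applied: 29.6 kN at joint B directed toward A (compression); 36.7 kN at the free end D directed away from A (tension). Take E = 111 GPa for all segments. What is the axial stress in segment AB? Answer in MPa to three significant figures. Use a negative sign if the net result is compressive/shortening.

2.50 MPa

Internal axial forces (sectioning from the free end, tension +): N_CD = 36.7 kN, N_BC = 36.7 kN, N_AB = 7.1 kN.
σ_AB = N_AB/A_AB = 7100/2840 = 2.5 MPa.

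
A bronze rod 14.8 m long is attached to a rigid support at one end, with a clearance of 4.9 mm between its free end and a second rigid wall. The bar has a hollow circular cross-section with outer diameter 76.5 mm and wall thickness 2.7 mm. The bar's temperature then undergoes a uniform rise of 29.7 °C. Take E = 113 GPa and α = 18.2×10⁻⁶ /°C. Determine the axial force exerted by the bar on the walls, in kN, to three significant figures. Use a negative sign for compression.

Free thermal expansion αLΔT = 18.2e-6 · 14800 · 29.7 = 8 mm.
The walls engage after the gap closes; constrained expansion = 8 − 4.9 = 3.1 mm.
The walls impose strain ε = −(3.1)/14800 = -2.0946e-04; σ = Eε = 113000 · -2.0946e-04 = -23.67 MPa.
Wall reaction R = σ·A = -23.67·626 = -14820 N = -14.82 kN.

-14.8 kN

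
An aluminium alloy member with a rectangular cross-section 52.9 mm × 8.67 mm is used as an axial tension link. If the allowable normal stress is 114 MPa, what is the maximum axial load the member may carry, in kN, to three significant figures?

52.3 kN

A = 458.6 mm².
P_max = σ_allow · A = 114 · 458.6 = 52290 N = 52.29 kN.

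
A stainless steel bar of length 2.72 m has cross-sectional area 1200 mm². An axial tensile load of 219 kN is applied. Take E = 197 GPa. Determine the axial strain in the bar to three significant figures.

9.26e-04

σ = N/A = 182.5 MPa; ε = σ/E = 182.5/197000 = 9.264e-04.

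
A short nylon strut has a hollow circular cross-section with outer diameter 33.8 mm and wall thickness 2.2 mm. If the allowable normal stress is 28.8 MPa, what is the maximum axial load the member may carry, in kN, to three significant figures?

A = 218.4 mm².
P_max = σ_allow · A = 28.8 · 218.4 = 6290 N = 6.29 kN.

6.29 kN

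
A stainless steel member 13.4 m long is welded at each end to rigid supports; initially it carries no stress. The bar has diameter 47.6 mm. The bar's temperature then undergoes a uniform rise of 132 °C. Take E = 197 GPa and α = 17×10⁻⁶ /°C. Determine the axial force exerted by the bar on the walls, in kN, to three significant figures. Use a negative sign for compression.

Free thermal expansion αLΔT = 17e-6 · 13400 · 132 = 30.07 mm.
The walls impose strain ε = −(30.07)/13400 = -2.2440e-03; σ = Eε = 197000 · -2.2440e-03 = -442.1 MPa.
Wall reaction R = σ·A = -442.1·1780 = -786700 N = -786.7 kN.

-787 kN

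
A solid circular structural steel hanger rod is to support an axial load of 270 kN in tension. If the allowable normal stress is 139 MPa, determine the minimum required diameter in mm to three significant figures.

49.7 mm

Required area A ≥ P/σ_allow = 270000/139 = 1942 mm².
For a solid circular section, d ≥ √(4A/π) = 49.73 mm.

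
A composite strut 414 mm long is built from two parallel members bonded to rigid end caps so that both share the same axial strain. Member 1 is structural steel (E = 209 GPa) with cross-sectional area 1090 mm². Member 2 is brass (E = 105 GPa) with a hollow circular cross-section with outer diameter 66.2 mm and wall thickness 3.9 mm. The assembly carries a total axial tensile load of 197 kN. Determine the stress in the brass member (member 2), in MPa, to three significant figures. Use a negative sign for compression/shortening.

67.2 MPa

A_2 = 763.3 mm².
Equal strain + equilibrium ⇒ each member carries load in proportion to AE: A₁E₁ = 227800000 N, A₂E₂ = 80150000 N, ΣAE = 308000000 N.
σ₂ = P·E₂/ΣAE = 197000·105000/308000000 = 67.17 MPa.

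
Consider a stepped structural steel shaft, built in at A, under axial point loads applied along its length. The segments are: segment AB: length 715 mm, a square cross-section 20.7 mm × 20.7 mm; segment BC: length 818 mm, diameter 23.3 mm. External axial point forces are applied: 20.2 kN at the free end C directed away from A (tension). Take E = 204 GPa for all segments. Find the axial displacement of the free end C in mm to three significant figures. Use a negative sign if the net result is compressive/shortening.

0.355 mm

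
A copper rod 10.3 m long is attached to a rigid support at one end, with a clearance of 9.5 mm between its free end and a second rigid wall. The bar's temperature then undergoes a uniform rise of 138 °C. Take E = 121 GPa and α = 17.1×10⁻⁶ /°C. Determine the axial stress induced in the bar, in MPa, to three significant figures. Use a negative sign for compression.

Free thermal expansion αLΔT = 17.1e-6 · 10300 · 138 = 24.31 mm.
The walls engage after the gap closes; constrained expansion = 24.31 − 9.5 = 14.81 mm.
The walls impose strain ε = −(14.81)/10300 = -1.4375e-03; σ = Eε = 121000 · -1.4375e-03 = -173.9 MPa.

-174 MPa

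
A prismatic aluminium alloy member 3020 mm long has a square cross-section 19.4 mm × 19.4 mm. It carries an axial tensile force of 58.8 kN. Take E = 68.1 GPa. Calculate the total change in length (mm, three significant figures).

A = 376.4 mm².
δ_mech = NL/(AE) = 58800·3020/(376.4·68100) = 6.928 mm.

6.93 mm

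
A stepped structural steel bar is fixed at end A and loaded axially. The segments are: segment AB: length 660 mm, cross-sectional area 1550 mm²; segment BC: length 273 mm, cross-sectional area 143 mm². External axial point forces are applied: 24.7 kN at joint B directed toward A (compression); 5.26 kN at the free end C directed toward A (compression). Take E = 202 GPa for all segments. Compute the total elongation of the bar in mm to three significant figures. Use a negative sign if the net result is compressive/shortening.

Internal axial forces (sectioning from the free end, tension +): N_BC = -5.26 kN, N_AB = -29.96 kN.
δ_AB = -29960·660/(1550·202000) = -0.06315 mm
δ_BC = -5260·273/(143·202000) = -0.04971 mm
δ = Σδ_i = -0.1129 mm.

-0.113 mm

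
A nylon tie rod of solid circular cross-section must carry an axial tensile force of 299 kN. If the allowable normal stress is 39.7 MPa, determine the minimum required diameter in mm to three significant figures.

97.9 mm

Required area A ≥ P/σ_allow = 299000/39.7 = 7531 mm².
For a solid circular section, d ≥ √(4A/π) = 97.93 mm.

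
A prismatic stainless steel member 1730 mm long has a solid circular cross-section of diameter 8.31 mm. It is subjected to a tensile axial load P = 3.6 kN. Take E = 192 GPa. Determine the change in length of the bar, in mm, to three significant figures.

0.598 mm

A = 54.24 mm².
δ_mech = NL/(AE) = 3600·1730/(54.24·192000) = 0.5981 mm.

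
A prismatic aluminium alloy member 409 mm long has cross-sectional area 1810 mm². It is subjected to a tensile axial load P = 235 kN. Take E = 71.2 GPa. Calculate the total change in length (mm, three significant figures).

0.746 mm

δ_mech = NL/(AE) = 235000·409/(1810·71200) = 0.7458 mm.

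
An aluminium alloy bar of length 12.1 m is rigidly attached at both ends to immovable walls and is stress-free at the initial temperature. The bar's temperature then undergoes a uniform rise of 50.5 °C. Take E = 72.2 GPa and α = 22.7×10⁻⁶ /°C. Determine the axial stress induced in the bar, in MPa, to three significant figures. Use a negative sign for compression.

-82.8 MPa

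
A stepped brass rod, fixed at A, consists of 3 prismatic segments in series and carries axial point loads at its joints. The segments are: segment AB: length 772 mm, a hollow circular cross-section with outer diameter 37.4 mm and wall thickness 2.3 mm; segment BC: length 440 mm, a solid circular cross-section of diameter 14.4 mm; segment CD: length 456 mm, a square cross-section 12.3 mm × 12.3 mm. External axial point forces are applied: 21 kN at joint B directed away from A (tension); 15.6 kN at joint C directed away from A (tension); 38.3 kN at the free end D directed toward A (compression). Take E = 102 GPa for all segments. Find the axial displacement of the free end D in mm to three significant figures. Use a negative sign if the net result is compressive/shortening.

Internal axial forces (sectioning from the free end, tension +): N_CD = -38.3 kN, N_BC = -22.7 kN, N_AB = -1.7 kN.
A_AB = 253.6 mm².
A_BC = 162.9 mm².
A_CD = 151.3 mm².
δ_AB = -1700·772/(253.6·102000) = -0.05073 mm
δ_BC = -22700·440/(162.9·102000) = -0.6013 mm
δ_CD = -38300·456/(151.3·102000) = -1.132 mm
δ = Σδ_i = -1.784 mm.

-1.78 mm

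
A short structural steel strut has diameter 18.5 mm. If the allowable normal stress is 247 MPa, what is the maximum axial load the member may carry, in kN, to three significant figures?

66.4 kN

A = 268.8 mm².
P_max = σ_allow · A = 247 · 268.8 = 66390 N = 66.39 kN.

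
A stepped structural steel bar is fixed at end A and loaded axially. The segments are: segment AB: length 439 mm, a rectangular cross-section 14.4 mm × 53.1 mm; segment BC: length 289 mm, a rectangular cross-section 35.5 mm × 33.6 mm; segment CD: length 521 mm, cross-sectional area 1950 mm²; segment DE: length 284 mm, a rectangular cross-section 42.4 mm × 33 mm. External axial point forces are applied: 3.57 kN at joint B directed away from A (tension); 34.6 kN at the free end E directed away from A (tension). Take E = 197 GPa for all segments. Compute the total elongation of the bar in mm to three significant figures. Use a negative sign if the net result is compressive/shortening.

0.236 mm

Internal axial forces (sectioning from the free end, tension +): N_DE = 34.6 kN, N_CD = 34.6 kN, N_BC = 34.6 kN, N_AB = 38.17 kN.
A_AB = 764.6 mm².
A_BC = 1193 mm².
A_DE = 1399 mm².
δ_AB = 38170·439/(764.6·197000) = 0.1112 mm
δ_BC = 34600·289/(1193·197000) = 0.04255 mm
δ_CD = 34600·521/(1950·197000) = 0.04693 mm
δ_DE = 34600·284/(1399·197000) = 0.03565 mm
δ = Σδ_i = 0.2364 mm.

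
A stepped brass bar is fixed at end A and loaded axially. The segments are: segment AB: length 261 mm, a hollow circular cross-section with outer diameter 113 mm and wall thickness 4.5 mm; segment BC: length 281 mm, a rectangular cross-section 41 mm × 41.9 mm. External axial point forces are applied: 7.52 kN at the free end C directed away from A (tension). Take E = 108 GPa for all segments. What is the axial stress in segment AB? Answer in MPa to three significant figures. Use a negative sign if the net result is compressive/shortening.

Internal axial forces (sectioning from the free end, tension +): N_BC = 7.52 kN, N_AB = 7.52 kN.
A_AB = 1534 mm².
σ_AB = N_AB/A_AB = 7520/1534 = 4.903 MPa.

4.90 MPa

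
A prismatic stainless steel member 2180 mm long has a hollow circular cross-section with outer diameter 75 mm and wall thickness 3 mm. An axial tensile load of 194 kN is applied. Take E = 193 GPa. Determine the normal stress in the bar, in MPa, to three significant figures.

286 MPa

A = 678.6 mm².
σ = N/A = 194000/678.6 = 285.9 MPa.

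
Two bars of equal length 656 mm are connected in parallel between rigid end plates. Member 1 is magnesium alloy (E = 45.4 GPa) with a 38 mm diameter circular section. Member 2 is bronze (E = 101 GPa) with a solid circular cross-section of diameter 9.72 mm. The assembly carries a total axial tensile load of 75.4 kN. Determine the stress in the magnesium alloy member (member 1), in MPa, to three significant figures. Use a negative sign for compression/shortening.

A_1 = 1134 mm².
A_2 = 74.2 mm².
Equal strain + equilibrium ⇒ each member carries load in proportion to AE: A₁E₁ = 51490000 N, A₂E₂ = 7495000 N, ΣAE = 58980000 N.
σ₁ = P·E₁/ΣAE = 75400·45400/58980000 = 58.04 MPa.

58.0 MPa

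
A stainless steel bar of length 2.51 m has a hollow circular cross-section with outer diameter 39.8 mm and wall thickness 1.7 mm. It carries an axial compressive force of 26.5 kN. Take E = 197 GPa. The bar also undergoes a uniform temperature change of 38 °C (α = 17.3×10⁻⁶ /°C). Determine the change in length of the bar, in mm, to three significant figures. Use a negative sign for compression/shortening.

A = 203.5 mm².
δ_mech = NL/(AE) = -26500·2510/(203.5·197000) = -1.659 mm.
δ_thermal = αLΔT = 17.3e-6·2510·38 = 1.65 mm.
δ = δ_mech + δ_thermal = -0.009244 mm.

-0.00924 mm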